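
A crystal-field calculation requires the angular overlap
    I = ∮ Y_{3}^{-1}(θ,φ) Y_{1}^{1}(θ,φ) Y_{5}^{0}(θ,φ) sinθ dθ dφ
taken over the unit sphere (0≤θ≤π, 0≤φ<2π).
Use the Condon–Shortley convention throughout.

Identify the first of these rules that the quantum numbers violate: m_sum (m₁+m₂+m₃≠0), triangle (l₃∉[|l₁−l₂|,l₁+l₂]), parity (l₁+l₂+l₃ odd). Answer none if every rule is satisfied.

m₁+m₂+m₃ = -1 + 1 + 0 = 0  ✓
triangle: need |l₁−l₂| ≤ l₃ ≤ l₁+l₂ = [2,4]; l₃=5 is outside  ✗
parity: l₁+l₂+l₃ = 9 is odd

triangle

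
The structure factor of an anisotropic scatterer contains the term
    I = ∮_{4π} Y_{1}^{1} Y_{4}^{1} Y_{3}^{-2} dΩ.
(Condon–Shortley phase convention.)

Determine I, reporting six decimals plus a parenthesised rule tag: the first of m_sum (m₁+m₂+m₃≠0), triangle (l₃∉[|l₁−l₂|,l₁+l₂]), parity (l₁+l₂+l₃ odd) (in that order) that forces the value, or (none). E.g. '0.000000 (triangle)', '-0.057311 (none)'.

Rules hold: Σm=0, L=8 even, 3≤3≤5.
N = 3·9·7 = 189
Δ = 2!·0!·6!/9! = 1/252
Racah Σ t=1..1: t=1:−1/36 = -1/36
⇒ 3j(1 4 3; 0 0 0)² = 4/63, sgn +1
Racah Σ t=0..0: t=0:+1/240 = 1/240
⇒ 3j(1 4 3; 1 1 -2)² = 1/84, sgn -1
4πI² = N·(3j₀)²·(3jₘ)² = 1/7
I = -1·√(0.142857/4π) = -0.10662181
No selection rule forces the value: the integral is nonzero (none).

-0.106622 (none)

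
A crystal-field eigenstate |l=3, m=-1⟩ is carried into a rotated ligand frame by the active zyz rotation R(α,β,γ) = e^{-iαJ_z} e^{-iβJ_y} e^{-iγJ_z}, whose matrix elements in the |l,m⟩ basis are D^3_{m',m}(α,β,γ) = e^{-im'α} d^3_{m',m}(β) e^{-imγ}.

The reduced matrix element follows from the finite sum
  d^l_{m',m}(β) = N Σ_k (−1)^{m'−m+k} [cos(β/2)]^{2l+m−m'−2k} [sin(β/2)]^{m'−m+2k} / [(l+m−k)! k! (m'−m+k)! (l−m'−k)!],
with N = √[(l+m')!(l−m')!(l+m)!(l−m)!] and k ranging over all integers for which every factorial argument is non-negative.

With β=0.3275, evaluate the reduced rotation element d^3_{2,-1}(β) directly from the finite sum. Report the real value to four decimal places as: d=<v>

d=-0.0260

d^3_{2,-1}(β=0.3275) via the finite sum:
Half-angle: c=0.986623, s=0.163019. N=√(120·1·2·24)=75.894664
k∈{0,1} keeps every argument non-negative
  k=0: (−1)^3·75.8947/(12)·0.9866^3·0.1630^3 = -0.026315
  k=1: (−1)^4·75.8947/(24)·0.9866^1·0.1630^5 = +0.000359
d^3_{2,-1}(0.3275) = -0.026315 +0.000359 = -0.025956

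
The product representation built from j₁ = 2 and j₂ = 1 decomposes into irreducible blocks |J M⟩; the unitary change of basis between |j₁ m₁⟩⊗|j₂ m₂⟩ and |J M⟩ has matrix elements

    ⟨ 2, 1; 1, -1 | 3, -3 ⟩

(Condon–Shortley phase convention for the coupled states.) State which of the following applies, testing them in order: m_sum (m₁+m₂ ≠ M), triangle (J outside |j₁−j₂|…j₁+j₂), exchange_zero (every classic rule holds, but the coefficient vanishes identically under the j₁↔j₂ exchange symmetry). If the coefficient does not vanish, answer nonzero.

m-sum: m₁+m₂ = 1+(-1) = 0, M = -3  ✗ ⇒ coefficient is 0

m_sum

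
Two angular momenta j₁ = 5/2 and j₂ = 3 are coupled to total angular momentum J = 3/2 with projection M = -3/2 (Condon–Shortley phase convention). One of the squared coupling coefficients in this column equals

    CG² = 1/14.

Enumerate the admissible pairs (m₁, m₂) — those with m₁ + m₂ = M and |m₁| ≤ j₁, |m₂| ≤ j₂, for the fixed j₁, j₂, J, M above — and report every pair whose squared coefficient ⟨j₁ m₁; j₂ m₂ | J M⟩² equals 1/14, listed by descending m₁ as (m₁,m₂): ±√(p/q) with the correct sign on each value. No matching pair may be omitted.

(-5/2,1): +√(1/14)

Admissible pairs with m₁+m₂ = M = -3/2: (-5/2,1), (-3/2,0), (-1/2,-1), (1/2,-2), (3/2,-3)
  (m₁,m₂)=(3/2,-3): CG² = 3/14, CG = +√(3/14)
  (m₁,m₂)=(1/2,-2): CG² = 2/7, CG = −√(2/7)
  (m₁,m₂)=(-1/2,-1): CG² = 9/35, CG = +√(9/35)
  (m₁,m₂)=(-3/2,0): CG² = 6/35, CG = −√(6/35)
  (m₁,m₂)=(-5/2,1): CG² = 1/14, CG = +√(1/14)   ← matches the target
Pairs with CG² = 1/14: (-5/2,1): +√(1/14)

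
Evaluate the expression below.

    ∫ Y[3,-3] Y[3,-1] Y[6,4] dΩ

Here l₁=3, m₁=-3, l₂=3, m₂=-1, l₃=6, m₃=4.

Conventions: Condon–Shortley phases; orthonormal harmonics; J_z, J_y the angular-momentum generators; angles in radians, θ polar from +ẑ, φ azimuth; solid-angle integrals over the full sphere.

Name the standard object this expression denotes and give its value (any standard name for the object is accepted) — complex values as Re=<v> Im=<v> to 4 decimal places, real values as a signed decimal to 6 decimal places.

This is a Gaunt coefficient — the integral of a triple product of spherical harmonics over the sphere.
m-sum 0 ✓  L=12 even ✓  0≤6≤6 ✓
Π(2lᵢ+1) = 7×7×13 = 637
triangle coeff Δ(3,3,6) = 1/12012
Σ_t [0,0]: t=0:+1/1296 = 1/1296
(3j)²=100/3003 [(3 3 6; 0 0 0)], sign=+1
Σ_t [0,0]: t=0:+1/34560 = 1/34560
(3j)²=5/286 [(3 3 6; -3 -1 4)], sign=+1
⇒ 4πI² = 1750/4719
I = (+1)√(1750/4719/(4π)) = 0.17178653

Gaunt coefficient, +0.171787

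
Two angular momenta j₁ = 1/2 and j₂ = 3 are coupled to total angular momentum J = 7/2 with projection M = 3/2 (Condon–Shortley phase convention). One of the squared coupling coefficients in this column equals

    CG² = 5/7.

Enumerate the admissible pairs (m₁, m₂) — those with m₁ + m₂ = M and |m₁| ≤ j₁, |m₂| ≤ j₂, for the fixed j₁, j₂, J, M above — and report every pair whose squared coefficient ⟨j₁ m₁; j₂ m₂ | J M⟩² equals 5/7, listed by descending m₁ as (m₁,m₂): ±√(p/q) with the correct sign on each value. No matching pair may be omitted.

Admissible pairs with m₁+m₂ = M = 3/2: (-1/2,2), (1/2,1)
  (m₁,m₂)=(1/2,1): CG² = 5/7, CG = +√(5/7)   ← matches the target
  (m₁,m₂)=(-1/2,2): CG² = 2/7, CG = +√(2/7)
Pairs with CG² = 5/7: (1/2,1): +√(5/7)

(1/2,1): +√(5/7)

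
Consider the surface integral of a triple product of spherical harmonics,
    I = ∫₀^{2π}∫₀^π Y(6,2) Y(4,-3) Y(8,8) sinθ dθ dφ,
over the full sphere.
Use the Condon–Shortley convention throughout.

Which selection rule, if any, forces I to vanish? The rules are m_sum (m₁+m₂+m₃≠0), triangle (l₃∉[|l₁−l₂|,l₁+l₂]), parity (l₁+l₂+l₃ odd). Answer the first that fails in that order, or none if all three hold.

m_sum

Σmᵢ = 7  ✗
l₃∈[|l₁−l₂|,l₁+l₂]=[2,10], have l₃=8
Σlᵢ = 18 ⇒ even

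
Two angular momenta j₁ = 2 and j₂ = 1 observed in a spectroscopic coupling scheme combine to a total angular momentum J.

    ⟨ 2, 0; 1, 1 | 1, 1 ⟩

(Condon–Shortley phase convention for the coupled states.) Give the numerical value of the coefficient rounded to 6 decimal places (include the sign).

√[3·2!2!0!/5! · 2!2!2!0!2!0!] = √(8/5)
  +(−1)^2/∏(2,0,0,0,2,0)! = 1/4  (running 1/4)
⟨..|..⟩ = √(8/5)·(1/4) = +0.316228

+0.316228  (= +√(1/10))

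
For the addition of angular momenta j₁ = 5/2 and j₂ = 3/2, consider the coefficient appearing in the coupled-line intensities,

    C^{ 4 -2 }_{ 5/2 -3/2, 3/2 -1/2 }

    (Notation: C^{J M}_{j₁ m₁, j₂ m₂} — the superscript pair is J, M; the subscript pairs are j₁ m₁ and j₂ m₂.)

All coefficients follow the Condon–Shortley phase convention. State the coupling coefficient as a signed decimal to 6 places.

j₁+j₂−J=0  J+j₁−j₂=5  J−j₁+j₂=3  j₁+j₂+J+1=9
(j₁±m₁, j₂±m₂, J±M) = (1,4,1,2,2,6)
P² = 8640/7
sum k=0..0:
  [0] +1/48 = 1/48
S = 1/48
C² = P²·S² = 15/28 ; C = +0.731925

+0.731925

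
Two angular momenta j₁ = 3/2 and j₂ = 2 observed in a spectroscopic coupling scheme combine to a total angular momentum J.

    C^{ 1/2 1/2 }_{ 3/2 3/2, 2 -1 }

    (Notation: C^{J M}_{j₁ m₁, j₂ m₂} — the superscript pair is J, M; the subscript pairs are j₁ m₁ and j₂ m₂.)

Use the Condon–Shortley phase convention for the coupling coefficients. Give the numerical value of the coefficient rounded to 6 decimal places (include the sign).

triangle: 3!*0!*1!/5! = 6/120
(j±m)!: 3!*0!*1!*3!*1!*0! = 36
prefactor² = (2J+1)*Δ*N² = 18/5
  k=0: +1/(0!*3!*0!*1!*0!*0!) = 1/6
Σ = 1/6  ⇒  CG² = 18/5*(1/6)² = 1/10
CG = +√(1/10) = +0.316228

+√(1/10) ≈ +0.316228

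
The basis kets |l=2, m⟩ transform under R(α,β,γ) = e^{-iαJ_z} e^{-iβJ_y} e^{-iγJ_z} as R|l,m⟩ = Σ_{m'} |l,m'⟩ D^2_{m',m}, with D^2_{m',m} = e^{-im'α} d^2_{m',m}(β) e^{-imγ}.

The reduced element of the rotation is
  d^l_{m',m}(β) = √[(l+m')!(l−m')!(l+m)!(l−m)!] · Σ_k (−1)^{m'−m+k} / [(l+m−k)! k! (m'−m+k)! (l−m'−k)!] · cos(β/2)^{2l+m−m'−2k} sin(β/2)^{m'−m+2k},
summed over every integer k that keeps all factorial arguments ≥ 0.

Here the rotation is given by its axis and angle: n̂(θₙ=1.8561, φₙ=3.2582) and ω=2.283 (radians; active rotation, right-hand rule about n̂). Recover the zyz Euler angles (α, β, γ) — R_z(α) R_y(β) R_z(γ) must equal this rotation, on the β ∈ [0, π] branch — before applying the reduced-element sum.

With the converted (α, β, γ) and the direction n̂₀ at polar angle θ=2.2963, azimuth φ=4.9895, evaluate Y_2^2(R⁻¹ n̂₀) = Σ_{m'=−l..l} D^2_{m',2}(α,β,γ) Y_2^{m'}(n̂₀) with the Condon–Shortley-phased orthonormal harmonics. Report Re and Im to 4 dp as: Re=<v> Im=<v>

Re=-0.3617 Im=-0.1135

Axis–angle → zyz. n̂ = (sinθₙcosφₙ, sinθₙsinφₙ, cosθₙ) = (-0.953060, -0.111640, -0.281449), ω = 2.2830.
R = I cosω + sinω [n̂]ₓ + (1−cosω) n̂n̂ᵀ gives
  R = [+0.848412, +0.388968, +0.359029; -0.037103, -0.632895, +0.773348; +0.528035, -0.669439, -0.522524]
β = atan2(√(R₁₃²+R₂₃²), R₃₃) = 2.120604; α = atan2(R₂₃, R₁₃) mod 2π = 1.136154; γ = atan2(R₃₂, −R₃₁) mod 2π = 4.044532
Need the full column D^2_{m',2} for m'=−2..2 at α=1.1362, β=2.1206, γ=4.0445.
cos(β/2)=0.488608, sin(β/2)=0.872503
d^2_{-2,2}: single k=4 term ⇒ +0.579520;  D = +0.517615+0.260610i
d^2_{-1,2}: single k=3 term ⇒ +0.649071;  D = +0.508867-0.402924i
d^2_{0,2}: single k=2 term ⇒ +0.445176;  D = -0.103691-0.432931i
d^2_{1,2}: single k=1 term ⇒ +0.203554;  D = -0.199514-0.040352i
d^2_{2,2}: single k=0 term ⇒ +0.056996;  D = -0.033772+0.045913i
Y_2^{m'}(θ=2.2963,φ=4.9895) and Σ D·Y over m':
  (+0.5176+0.2606i)·(-0.1839+0.1138i)  (+0.5089-0.4029i)·(-0.1049-0.3689i)  (-0.1037-0.4329i)·(+0.1012+0.0000i)  (-0.1995-0.0404i)·(+0.1049-0.3689i)  (-0.0338+0.0459i)·(-0.1839-0.1138i)
Y_2^2(R⁻¹ n̂) = -0.361712-0.113479i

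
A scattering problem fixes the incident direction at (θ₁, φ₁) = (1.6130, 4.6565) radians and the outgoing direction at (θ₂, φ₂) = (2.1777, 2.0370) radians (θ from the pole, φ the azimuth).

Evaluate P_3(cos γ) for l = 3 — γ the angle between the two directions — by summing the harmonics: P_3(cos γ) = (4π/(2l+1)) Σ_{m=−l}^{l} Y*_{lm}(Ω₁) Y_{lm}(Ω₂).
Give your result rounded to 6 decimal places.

0.219302

Term-by-term m-sum for l=3 (normalisation 4π/7 = 1.795196):
  m=-3: Y*=(0.069442, 0.410275)  Y=(0.227820, 0.039620)  product (-0.000435, 0.096220)
  m=-2: Y*=(0.042773, -0.004801)  Y=(0.234354, -0.315823)  product (0.008508, -0.014634)
  m=-1: Y*=(0.017876, 0.319519)  Y=(-0.074742, -0.148533)  product (0.046123, -0.026537)
  m=+0: Y*=(0.047094, -0.000000)  Y=(0.292354, 0.000000)  product (0.013768, 0.000000)
  m=+1: Y*=(-0.017876, 0.319519)  Y=(0.074742, -0.148533)  product (0.046123, 0.026537)
  m=+2: Y*=(0.042773, 0.004801)  Y=(0.234354, 0.315823)  product (0.008508, 0.014634)
  m=+3: Y*=(-0.069442, 0.410275)  Y=(-0.227820, 0.039620)  product (-0.000435, -0.096220)
Accumulated sum (0.122160, 0.000000); after 4π/(2l+1) scaling, (0.219302, 0.000000) ⇒ P_3 = 0.219302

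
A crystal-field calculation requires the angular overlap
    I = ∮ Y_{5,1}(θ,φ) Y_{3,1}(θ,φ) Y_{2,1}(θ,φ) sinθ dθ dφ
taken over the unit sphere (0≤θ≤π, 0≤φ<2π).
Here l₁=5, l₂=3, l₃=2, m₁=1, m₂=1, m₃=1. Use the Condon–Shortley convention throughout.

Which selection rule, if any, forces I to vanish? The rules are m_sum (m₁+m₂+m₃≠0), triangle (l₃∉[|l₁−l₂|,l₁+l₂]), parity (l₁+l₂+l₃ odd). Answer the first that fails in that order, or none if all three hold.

m_sum

Σmᵢ = 3  ✗
l₃∈[|l₁−l₂|,l₁+l₂]=[2,8], have l₃=2
Σlᵢ = 10 ⇒ even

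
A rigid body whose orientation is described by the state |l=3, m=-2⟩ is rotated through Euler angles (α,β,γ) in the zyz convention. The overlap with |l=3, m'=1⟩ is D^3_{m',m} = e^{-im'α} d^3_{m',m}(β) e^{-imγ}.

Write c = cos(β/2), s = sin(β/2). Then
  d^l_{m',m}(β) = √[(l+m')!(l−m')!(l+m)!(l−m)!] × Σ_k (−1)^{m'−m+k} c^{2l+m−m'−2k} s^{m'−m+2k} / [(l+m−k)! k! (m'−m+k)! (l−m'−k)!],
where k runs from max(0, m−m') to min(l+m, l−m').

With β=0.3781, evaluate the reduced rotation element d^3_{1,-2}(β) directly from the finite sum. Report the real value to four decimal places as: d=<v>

d=-0.0390

d^3_{1,-2}(β=0.3781) via the finite sum:
Half-angle: c=0.982183, s=0.187926. N=√(24·2·1·120)=75.894664
k∈{0,1} keeps every argument non-negative
  k=0: (−1)^3·75.8947/(12)·0.9822^3·0.1879^3 = -0.039771
  k=1: (−1)^4·75.8947/(24)·0.9822^1·0.1879^5 = +0.000728
d^3_{1,-2}(0.3781) = -0.039771 +0.000728 = -0.039043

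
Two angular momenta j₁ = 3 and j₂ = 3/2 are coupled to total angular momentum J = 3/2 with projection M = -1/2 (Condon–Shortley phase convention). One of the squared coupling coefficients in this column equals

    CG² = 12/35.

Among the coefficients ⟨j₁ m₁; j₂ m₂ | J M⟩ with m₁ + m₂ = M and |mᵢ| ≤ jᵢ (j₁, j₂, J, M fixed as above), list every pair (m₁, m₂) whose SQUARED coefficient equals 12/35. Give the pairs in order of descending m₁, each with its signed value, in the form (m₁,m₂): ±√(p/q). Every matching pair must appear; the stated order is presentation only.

(-1,1/2): +√(12/35)

Admissible pairs with m₁+m₂ = M = -1/2: (-2,3/2), (-1,1/2), (0,-1/2), (1,-3/2)
  (m₁,m₂)=(1,-3/2): CG² = 4/35, CG = +√(4/35)
  (m₁,m₂)=(0,-1/2): CG² = 9/35, CG = −√(9/35)
  (m₁,m₂)=(-1,1/2): CG² = 12/35, CG = +√(12/35)   ← matches the target
  (m₁,m₂)=(-2,3/2): CG² = 2/7, CG = −√(2/7)
Pairs with CG² = 12/35: (-1,1/2): +√(12/35)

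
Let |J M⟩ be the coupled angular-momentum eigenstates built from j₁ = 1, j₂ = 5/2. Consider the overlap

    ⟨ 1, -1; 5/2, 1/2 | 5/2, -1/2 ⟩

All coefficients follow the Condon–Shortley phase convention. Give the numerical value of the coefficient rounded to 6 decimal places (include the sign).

triangle: 1!×1!×4!/7! = 24/5040
(j±m)!: 0!×2!×3!×2!×2!×3! = 288
prefactor² = (2J+1)×Δ×N² = 288/35
  k=1: −1/(1!×0!×1!×2!×0!×2!) = -1/4
Σ = -1/4  ⇒  CG² = 288/35×(-1/4)² = 18/35
CG = −√(18/35) = -0.717137

−√(18/35) = -0.717137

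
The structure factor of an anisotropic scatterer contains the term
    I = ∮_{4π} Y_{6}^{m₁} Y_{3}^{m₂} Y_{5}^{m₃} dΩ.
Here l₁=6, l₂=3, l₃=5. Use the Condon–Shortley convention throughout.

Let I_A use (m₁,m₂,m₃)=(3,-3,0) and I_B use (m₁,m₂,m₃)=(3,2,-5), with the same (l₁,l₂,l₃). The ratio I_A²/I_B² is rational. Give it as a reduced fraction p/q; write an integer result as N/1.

Same 6,3,5: normalisation and zero-m 3j drop out of the ratio.
A: Δ: 4! 8! 2! / 15! → 1/675675; sum: t=0:+1/34560 = 1/34560; 3j²(6 3 5; 3 -3 0) = Δ·Π!·Σ² = 4/143  (sign -1)
B: Δ: 4! 8! 2! / 15! → 1/675675; sum: t=3:−1/483840 = -1/483840; 3j²(6 3 5; 3 2 -5) = Δ·Π!·Σ² = 6/1001  (sign -1)
I_A²/I_B² = (4/143)/(6/1001) = 14/3

14/3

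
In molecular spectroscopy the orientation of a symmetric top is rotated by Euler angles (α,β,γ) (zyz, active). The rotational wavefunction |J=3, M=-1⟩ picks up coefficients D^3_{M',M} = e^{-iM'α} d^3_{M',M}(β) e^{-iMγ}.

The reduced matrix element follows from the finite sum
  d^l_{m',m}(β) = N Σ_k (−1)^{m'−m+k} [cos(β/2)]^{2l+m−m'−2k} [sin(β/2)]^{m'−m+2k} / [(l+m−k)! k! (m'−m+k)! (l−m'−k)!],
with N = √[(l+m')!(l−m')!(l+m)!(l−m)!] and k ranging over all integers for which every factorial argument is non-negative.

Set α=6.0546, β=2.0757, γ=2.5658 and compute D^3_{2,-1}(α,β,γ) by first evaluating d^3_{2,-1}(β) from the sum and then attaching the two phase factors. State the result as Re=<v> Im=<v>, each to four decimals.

Re=-0.2300 Im=0.0274

First d^3_{2,-1}(β=2.0757), then the phase factors e^{-i(2)α} and e^{-i(-1)γ}:
Half-angle: c=0.508073, s=0.861314. N=√(120·1·2·24)=75.894664
k: max(0,(-1)−(2))=0 … min(3+(-1),3−(2))=1
  k=0: (−1)^3·75.8947/(12)·0.5081^3·0.8613^3 = -0.530021
  k=1: (−1)^4·75.8947/(24)·0.5081^1·0.8613^5 = +0.761612
d^3_{2,-1}(2.0757) = -0.530021 +0.761612 = +0.231590
D = (+0.897305+0.441411i)·(+0.231590)·(-0.838761+0.544500i) = -0.229963+0.027407i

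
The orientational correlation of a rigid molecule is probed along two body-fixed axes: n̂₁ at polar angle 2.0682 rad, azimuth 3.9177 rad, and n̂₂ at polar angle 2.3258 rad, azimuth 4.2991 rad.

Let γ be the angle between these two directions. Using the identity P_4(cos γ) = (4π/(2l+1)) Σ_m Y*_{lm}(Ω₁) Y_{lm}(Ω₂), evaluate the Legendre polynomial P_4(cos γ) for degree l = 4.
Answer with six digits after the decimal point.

Addition theorem: P_4(cos γ) = (4π/9) Σ_m Y*_{lm}(Ω₁) Y_{lm}(Ω₂), m = −4…4:
  m=-4: (-0.263787+0.009808i) × (-0.010241+0.124062i) = +0.001485-0.032826i  (running Σ = +0.001485-0.032826i)
  m=-3: (-0.278538+0.294514i) × (-0.313338+0.107652i) = +0.055572-0.122267i  (running Σ = +0.057056-0.155094i)
  m=-2: (+0.002850+0.153357i) × (-0.274909-0.298537i) = +0.044999-0.043010i  (running Σ = +0.102055-0.198104i)
  m=-1: (-0.199096-0.195431i) × (+0.027250-0.062137i) = -0.017569+0.007046i  (running Σ = +0.084487-0.191058i)
  m=0: (-0.213252-0.000000i) × (-0.356453+0.000000i) = +0.076014+0.000000i  (running Σ = +0.160501-0.191058i)
  m=1: (+0.199096-0.195431i) × (-0.027250-0.062137i) = -0.017569-0.007046i  (running Σ = +0.142932-0.198104i)
  m=2: (+0.002850-0.153357i) × (-0.274909+0.298537i) = +0.044999+0.043010i  (running Σ = +0.187931-0.155094i)
  m=3: (+0.278538+0.294514i) × (+0.313338+0.107652i) = +0.055572+0.122267i  (running Σ = +0.243503-0.032826i)
  m=4: (-0.263787-0.009808i) × (-0.010241-0.124062i) = +0.001485+0.032826i  (running Σ = +0.244988-0.000000i)
Accumulated sum +0.244988-0.000000i; after 4π/(2l+1) scaling, +0.342067-0.000000i ⇒ P_4 = 0.342067

0.342067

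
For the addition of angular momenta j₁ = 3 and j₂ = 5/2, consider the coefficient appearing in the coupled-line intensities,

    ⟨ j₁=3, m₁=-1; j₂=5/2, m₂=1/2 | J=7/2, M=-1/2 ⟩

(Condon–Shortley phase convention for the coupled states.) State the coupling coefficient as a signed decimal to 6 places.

√[8·2!4!3!/10! · 2!4!3!2!3!4!] = √(9216/175)
  +(−1)^0/∏(0,2,4,3,0,0)! = 1/288  (running 1/288)
  +(−1)^1/∏(1,1,3,2,1,1)! = -1/12  (running -23/288)
  +(−1)^2/∏(2,0,2,1,2,2)! = 1/16  (running -5/288)
⟨..|..⟩ = √(9216/175)·(-5/288) = -0.125988

−√(1/63) ≈ -0.125988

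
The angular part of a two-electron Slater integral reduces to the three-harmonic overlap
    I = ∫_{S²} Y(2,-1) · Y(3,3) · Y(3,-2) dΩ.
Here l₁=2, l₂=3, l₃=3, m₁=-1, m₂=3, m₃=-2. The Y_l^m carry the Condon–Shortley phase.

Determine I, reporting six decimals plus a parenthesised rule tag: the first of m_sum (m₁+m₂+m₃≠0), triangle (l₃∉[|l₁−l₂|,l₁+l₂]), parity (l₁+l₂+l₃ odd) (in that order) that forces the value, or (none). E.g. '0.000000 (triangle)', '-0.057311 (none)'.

-0.210261 (none)

m-sum 0 ✓  L=8 even ✓  1≤3≤5 ✓
Π(2lᵢ+1) = 5×7×7 = 245
triangle coeff Δ(2,3,3) = 1/3780
Σ_t [0,2]: t=0:+1/24 t=1:−1/4 t=2:+1/24 = -1/6
(3j)²=4/105 [(2 3 3; 0 0 0)], sign=+1
Σ_t [2,2]: t=2:+1/48 = 1/48
(3j)²=5/84 [(2 3 3; -1 3 -2)], sign=-1
⇒ 4πI² = 5/9
I = (-1)√(5/9/(4π)) = -0.21026104
No selection rule forces the value: the integral is nonzero (none).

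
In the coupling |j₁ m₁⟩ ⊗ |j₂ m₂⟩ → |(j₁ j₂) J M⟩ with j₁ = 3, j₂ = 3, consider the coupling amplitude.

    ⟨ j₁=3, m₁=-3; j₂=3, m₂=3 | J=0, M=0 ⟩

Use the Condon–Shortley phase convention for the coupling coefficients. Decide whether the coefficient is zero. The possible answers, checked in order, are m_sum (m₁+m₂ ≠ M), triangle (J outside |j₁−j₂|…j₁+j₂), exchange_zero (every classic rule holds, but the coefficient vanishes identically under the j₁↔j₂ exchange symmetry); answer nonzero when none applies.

nonzero

m-sum: m₁+m₂ = -3+3 = 0, M = 0  ✓
triangle: |j₁−j₂| = 0 ≤ J = 0 ≤ j₁+j₂ = 6  ✓
exchange: j₁≠j₂ or m₁≠m₂ — the exchange symmetry imposes no constraint here
value check: CG = +√(1/7) = +0.377964 ≠ 0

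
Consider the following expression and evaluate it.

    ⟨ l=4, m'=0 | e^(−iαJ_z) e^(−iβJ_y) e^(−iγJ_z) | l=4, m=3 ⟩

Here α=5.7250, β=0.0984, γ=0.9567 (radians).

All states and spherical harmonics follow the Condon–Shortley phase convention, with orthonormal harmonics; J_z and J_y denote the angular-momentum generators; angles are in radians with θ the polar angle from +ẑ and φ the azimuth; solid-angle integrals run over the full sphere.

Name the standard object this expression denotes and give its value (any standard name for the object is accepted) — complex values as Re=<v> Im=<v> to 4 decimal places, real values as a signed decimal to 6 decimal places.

Wigner D-matrix element, Re=-0.0013 Im=-0.0004

This is a Wigner D-matrix element — the rotation-matrix element ⟨l m'| R(α,β,γ) |l m⟩ in the angular-momentum basis.
First d^4_{0,3}(β=0.0984), then the phase factors e^{-i(0)α} and e^{-i(3)γ}:
Half-angle: c=0.998790, s=0.049180. N=√(24·24·5040·1)=1703.830978
k: max(0,(3)−(0))=3 … min(4+(3),4−(0))=4
  k=3: (−1)^0·1703.8310/(144)·0.9988^5·0.0492^3 = +0.001399
  k=4: (−1)^1·1703.8310/(144)·0.9988^3·0.0492^5 = -0.000003
d^4_{0,3}(0.0984) = +0.001399 -0.000003 = +0.001396
Attach z-rotation phases: D = e^{-i(0)(5.7250)}·(+0.001396)·e^{-i(3)(0.9567)} = -0.001344-0.000374i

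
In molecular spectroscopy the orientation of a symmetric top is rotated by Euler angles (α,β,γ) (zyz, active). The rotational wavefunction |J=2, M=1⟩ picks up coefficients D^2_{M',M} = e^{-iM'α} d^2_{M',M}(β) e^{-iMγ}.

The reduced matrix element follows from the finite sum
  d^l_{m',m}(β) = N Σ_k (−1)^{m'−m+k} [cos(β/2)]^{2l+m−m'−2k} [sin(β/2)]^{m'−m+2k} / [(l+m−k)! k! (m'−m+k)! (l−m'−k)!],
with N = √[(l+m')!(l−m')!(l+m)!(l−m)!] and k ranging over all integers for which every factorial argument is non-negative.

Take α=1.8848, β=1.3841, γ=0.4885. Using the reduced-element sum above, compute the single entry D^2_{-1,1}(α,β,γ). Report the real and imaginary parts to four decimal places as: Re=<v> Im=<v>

D^2_{-1,1}(1.8848,1.3841,0.4885) = e^{-i·-1·1.8848}·d^2_{-1,1}(1.3841)·e^{-i·1·0.4885}. Compute d first:
With c≡cos(β/2)=0.769939 and s≡sin(β/2)=0.638117, N=[1·6·6·1]^{1/2}=6.000000
k∈{2,3} keeps every argument non-negative
  k=2: (−1)^0·6.0000/(2)·0.7699^2·0.6381^2 = +0.724161
  k=3: (−1)^1·6.0000/(6)·0.7699^0·0.6381^4 = -0.165806
d^2_{-1,1}(1.3841) = +0.724161 -0.165806 = +0.558354
Attach z-rotation phases: D = e^{-i(-1)(1.8848)}·(+0.558354)·e^{-i(1)(0.4885)} = +0.096937+0.549875i

Re=0.0969 Im=0.5499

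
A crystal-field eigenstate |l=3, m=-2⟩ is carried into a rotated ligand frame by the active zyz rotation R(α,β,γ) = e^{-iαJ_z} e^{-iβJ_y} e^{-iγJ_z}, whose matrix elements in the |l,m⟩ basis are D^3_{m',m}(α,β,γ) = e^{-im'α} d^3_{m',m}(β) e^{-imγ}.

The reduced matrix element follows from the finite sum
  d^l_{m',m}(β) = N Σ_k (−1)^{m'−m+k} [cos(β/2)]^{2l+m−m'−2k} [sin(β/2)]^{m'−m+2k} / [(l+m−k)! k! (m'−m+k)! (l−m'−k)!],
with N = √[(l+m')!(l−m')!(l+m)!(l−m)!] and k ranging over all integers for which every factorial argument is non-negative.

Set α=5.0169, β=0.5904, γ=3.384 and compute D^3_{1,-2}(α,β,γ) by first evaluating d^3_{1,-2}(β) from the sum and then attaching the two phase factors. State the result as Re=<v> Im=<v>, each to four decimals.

Re=0.0233 Im=-0.1280

D^3_{1,-2}(5.0169,0.5904,3.3840) = e^{-i·1·5.0169}·d^3_{1,-2}(0.5904)·e^{-i·-2·3.3840}. Compute d first:
With c≡cos(β/2)=0.956744 and s≡sin(β/2)=0.290931, N=[24·2·1·120]^{1/2}=75.894664
k: max(0,(-2)−(1))=0 … min(3+(-2),3−(1))=1
  k=0: (−1)^3·75.8947/(12)·0.9567^3·0.2909^3 = -0.136392
  k=1: (−1)^4·75.8947/(24)·0.9567^1·0.2909^5 = +0.006306
d^3_{1,-2}(0.5904) = -0.136392 +0.006306 = -0.130086
D = (+0.299827+0.953994i)·(-0.130086)·(+0.884761+0.466044i) = +0.023328-0.127977i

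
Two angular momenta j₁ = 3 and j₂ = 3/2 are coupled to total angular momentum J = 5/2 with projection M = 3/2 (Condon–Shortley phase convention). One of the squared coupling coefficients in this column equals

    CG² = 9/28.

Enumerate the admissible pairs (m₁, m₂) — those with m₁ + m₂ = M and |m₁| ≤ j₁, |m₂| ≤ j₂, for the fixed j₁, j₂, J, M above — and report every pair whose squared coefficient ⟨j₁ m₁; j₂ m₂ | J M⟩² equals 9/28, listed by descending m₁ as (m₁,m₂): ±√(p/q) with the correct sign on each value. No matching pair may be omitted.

(3,-3/2): +√(9/28)

Admissible pairs with m₁+m₂ = M = 3/2: (0,3/2), (1,1/2), (2,-1/2), (3,-3/2)
  (m₁,m₂)=(3,-3/2): CG² = 9/28, CG = +√(9/28)   ← matches the target
  (m₁,m₂)=(2,-1/2): CG² = 1/14, CG = +√(1/14)
  (m₁,m₂)=(1,1/2): CG² = 7/20, CG = −√(7/20)
  (m₁,m₂)=(0,3/2): CG² = 9/35, CG = +√(9/35)
Pairs with CG² = 9/28: (3,-3/2): +√(9/28)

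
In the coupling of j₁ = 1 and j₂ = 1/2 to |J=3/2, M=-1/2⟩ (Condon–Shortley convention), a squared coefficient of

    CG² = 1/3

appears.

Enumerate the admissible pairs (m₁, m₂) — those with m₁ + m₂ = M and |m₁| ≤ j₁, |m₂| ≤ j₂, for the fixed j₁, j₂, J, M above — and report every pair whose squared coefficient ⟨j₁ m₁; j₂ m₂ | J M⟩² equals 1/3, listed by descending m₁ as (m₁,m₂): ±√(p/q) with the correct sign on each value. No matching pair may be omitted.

Admissible pairs with m₁+m₂ = M = -1/2: (-1,1/2), (0,-1/2)
  (m₁,m₂)=(0,-1/2): CG² = 2/3, CG = +√(2/3)
  (m₁,m₂)=(-1,1/2): CG² = 1/3, CG = +√(1/3)   ← matches the target
Pairs with CG² = 1/3: (-1,1/2): +√(1/3)

(-1,1/2): +√(1/3)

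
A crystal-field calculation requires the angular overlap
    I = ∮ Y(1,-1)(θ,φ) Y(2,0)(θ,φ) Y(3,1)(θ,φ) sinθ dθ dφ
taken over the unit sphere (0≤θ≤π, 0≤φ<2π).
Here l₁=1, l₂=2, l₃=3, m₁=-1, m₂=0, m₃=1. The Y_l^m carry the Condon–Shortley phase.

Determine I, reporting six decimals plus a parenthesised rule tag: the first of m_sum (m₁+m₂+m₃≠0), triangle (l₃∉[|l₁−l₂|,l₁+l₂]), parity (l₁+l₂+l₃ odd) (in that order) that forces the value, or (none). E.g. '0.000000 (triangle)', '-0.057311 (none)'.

-0.202301 (none)

m-sum 0 ✓  L=6 even ✓  1≤3≤3 ✓
Π(2lᵢ+1) = 3×5×7 = 105
triangle coeff Δ(1,2,3) = 1/105
Σ_t [0,0]: t=0:+1/4 = 1/4
(3j)²=3/35 [(1 2 3; 0 0 0)], sign=-1
Σ_t [0,0]: t=0:+1/8 = 1/8
(3j)²=2/35 [(1 2 3; -1 0 1)], sign=+1
⇒ 4πI² = 18/35
I = (-1)√(18/35/(4π)) = -0.20230066
No selection rule forces the value: the integral is nonzero (none).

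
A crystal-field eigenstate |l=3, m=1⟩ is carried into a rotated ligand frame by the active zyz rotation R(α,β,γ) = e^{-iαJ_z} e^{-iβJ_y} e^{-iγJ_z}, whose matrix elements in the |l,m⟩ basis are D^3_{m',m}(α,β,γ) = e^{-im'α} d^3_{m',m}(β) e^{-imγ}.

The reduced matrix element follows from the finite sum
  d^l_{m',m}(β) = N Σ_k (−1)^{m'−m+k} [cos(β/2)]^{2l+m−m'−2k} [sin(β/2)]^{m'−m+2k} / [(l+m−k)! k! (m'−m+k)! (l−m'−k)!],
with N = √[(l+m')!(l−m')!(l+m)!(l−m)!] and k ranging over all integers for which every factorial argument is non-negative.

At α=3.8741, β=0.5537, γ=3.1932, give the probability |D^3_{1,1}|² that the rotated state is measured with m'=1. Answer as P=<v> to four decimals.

First d^3_{1,1}(β=0.5537), then the phase factors e^{-i(1)α} and e^{-i(1)γ}:
Half-angle: c=0.961921, s=0.273327. N=√(24·2·24·2)=48.000000
k∈{0,1,2} keeps every argument non-negative
  k=0: (−1)^0·48.0000/(48)·0.9619^6·0.2733^0 = +0.792204
  k=1: (−1)^1·48.0000/(6)·0.9619^4·0.2733^2 = -0.511697
  k=2: (−1)^2·48.0000/(8)·0.9619^2·0.2733^4 = +0.030986
d^3_{1,1}(0.5537) = +0.792204 -0.511697 +0.030986 = +0.311492
|D^3_{1,1}|² = |d^3_{1,1}(β)|² = (+0.311492)² = 0.097028 (the z-rotation phases have unit modulus)

P=0.0970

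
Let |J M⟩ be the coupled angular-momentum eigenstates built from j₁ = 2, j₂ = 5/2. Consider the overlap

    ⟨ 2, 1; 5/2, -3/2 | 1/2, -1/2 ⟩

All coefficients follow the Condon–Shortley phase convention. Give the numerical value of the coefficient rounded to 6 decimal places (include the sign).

-0.516398  (= −√(4/15))

triangle: 4!·0!·1!/6! = 24/720
(j±m)!: 3!·1!·1!·4!·0!·1! = 144
prefactor² = (2J+1)·Δ·N² = 48/5
  k=1: −1/(1!·3!·0!·0!·0!·1!) = -1/6
Σ = -1/6  ⇒  CG² = 48/5·(-1/6)² = 4/15
CG = −√(4/15) = -0.516398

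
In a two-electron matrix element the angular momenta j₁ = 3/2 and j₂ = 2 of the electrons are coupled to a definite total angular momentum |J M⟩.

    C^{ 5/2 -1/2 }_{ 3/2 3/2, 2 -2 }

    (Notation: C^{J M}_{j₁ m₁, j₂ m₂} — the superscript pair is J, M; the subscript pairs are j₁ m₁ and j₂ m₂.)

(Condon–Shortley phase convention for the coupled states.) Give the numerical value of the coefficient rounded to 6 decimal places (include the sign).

j₁+j₂−J=1  J+j₁−j₂=2  J−j₁+j₂=3  j₁+j₂+J+1=7
(j₁±m₁, j₂±m₂, J±M) = (3,0,0,4,2,3)
P² = 864/35
sum k=0..0:
  [0] +1/12 = 1/12
S = 1/12
C² = P²·S² = 6/35 ; C = +0.414039

+√(6/35) = +0.414039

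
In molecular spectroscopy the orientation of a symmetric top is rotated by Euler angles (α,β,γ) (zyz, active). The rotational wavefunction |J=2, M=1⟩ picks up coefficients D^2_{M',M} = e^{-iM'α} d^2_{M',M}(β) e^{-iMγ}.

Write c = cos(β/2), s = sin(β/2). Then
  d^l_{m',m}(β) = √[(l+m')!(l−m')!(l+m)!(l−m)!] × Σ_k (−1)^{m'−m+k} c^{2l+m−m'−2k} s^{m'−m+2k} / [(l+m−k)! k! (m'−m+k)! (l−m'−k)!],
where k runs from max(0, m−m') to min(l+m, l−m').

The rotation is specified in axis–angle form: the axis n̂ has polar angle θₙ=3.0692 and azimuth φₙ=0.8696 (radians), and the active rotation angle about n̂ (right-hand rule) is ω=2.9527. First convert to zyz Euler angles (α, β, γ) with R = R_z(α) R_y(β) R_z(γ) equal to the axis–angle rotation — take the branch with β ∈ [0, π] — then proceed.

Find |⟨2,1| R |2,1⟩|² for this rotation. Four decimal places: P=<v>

Axis–angle → zyz. n̂ = (sinθₙcosφₙ, sinθₙsinφₙ, cosθₙ) = (+0.046662, +0.055265, -0.997381), ω = 2.9527.
R = I cosω + sinω [n̂]ₓ + (1−cosω) n̂n̂ᵀ gives
  R = [-0.977897, +0.192391, -0.081875; -0.182168, -0.976159, -0.118022; -0.102629, -0.100498, +0.989630]
β = atan2(√(R₁₃²+R₂₃²), R₃₃) = 0.144139; α = atan2(R₂₃, R₁₃) mod 2π = 4.105886; γ = atan2(R₃₂, −R₃₁) mod 2π = 5.508278
First d^2_{1,1}(β=0.1441), then the phase factors e^{-i(1)α} and e^{-i(1)γ}:
c=cos(0.144139/2)=0.997404, s=sin(0.144139/2)=0.072007; N=√[6·1·6·1]=6.000000
Admissible k: 0..1 (factorial args all ≥0)
  k=0: (−1)^0·6.0000/(6)·0.9974^4·0.0720^0 = +0.989657
  k=1: (−1)^1·6.0000/(2)·0.9974^2·0.0720^2 = -0.015474
d^2_{1,1}(0.1441) = +0.989657 -0.015474 = +0.974182
|D^2_{1,1}|² = |d^2_{1,1}(β)|² = (+0.974182)² = 0.949031 (the z-rotation phases have unit modulus)

P=0.9490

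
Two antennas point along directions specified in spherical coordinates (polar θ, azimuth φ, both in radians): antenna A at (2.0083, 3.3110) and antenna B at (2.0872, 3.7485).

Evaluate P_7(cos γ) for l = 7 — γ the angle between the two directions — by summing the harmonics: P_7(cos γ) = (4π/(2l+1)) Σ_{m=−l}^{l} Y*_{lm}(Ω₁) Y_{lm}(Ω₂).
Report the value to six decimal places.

Addition theorem: P_7(cos γ) = (4π/15) Σ_m Y*_{lm}(Ω₁) Y_{lm}(Ω₂), m = −7…7:
  m=-7: (-0.093949, -0.231882) × (0.084158, -0.168152) = (-0.046898, -0.003717)  (running Σ = (-0.046898, -0.003717))
  m=-6: (-0.230486, -0.372286) × (0.350609, -0.191471) = (-0.152092, -0.086395)  (running Σ = (-0.198990, -0.090113))
  m=-5: (-0.197596, -0.223590) × (0.393562, 0.042295) = (-0.068310, -0.096354)  (running Σ = (-0.267300, -0.186466))
  m=-4: (0.108677, 0.087457) × (0.026518, 0.022976) = (0.000872, 0.004816)  (running Σ = (-0.266427, -0.181650))
  m=-3: (0.304537, 0.169635) × (-0.082612, -0.323636) = (0.029742, -0.112573)  (running Σ = (-0.236686, -0.294223))
  m=-2: (0.007067, 0.002490) × (0.067737, -0.181619) = (0.000931, -0.001115)  (running Σ = (-0.235755, -0.295338))
  m=-1: (-0.328754, -0.056232) × (-0.214796, 0.149138) = (0.079001, -0.036951)  (running Σ = (-0.156754, -0.332289))
  m=0: (-0.049051, -0.000000) × (-0.230028, 0.000000) = (0.011283, 0.000000)  (running Σ = (-0.145470, -0.332289))
  m=1: (0.328754, -0.056232) × (0.214796, 0.149138) = (0.079001, 0.036951)  (running Σ = (-0.066469, -0.295338))
  m=2: (0.007067, -0.002490) × (0.067737, 0.181619) = (0.000931, 0.001115)  (running Σ = (-0.065538, -0.294223))
  m=3: (-0.304537, 0.169635) × (0.082612, -0.323636) = (0.029742, 0.112573)  (running Σ = (-0.035797, -0.181650))
  m=4: (0.108677, -0.087457) × (0.026518, -0.022976) = (0.000872, -0.004816)  (running Σ = (-0.034924, -0.186466))
  m=5: (0.197596, -0.223590) × (-0.393562, 0.042295) = (-0.068310, 0.096354)  (running Σ = (-0.103234, -0.090113))
  m=6: (-0.230486, 0.372286) × (0.350609, 0.191471) = (-0.152092, 0.086395)  (running Σ = (-0.255326, -0.003717))
  m=7: (0.093949, -0.231882) × (-0.084158, -0.168152) = (-0.046898, 0.003717)  (running Σ = (-0.302224, 0.000000))
Σ over m = (-0.302224, 0.000000); ×(4π/15) → (-0.253191, 0.000000). Real part: -0.253191

-0.253191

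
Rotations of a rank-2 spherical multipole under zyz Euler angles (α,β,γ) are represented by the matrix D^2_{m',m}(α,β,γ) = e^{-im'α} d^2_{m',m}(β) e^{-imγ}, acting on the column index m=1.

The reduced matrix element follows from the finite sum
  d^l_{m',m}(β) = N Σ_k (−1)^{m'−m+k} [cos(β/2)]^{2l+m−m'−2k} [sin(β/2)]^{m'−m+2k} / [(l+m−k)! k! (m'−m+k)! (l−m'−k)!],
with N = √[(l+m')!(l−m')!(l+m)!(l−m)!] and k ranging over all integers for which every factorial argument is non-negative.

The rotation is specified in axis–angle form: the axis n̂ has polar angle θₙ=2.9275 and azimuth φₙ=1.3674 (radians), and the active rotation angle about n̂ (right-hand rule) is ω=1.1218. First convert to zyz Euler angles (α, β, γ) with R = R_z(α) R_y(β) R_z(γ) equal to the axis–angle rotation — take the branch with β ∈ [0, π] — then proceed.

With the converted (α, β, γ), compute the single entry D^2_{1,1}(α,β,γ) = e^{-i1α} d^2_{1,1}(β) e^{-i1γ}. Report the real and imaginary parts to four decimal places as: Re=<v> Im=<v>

Axis–angle → zyz. n̂ = (sinθₙcosφₙ, sinθₙsinφₙ, cosθₙ) = (+0.042916, +0.208081, -0.977170), ω = 1.1218.
R = I cosω + sinω [n̂]ₓ + (1−cosω) n̂n̂ᵀ gives
  R = [+0.435104, +0.885370, +0.163723; -0.875262, +0.458565, -0.153735; -0.211190, -0.076410, +0.974454]
β = atan2(√(R₁₃²+R₂₃²), R₃₃) = 0.226520; α = atan2(R₂₃, R₁₃) mod 2π = 5.529239; γ = atan2(R₃₂, −R₃₁) mod 2π = 5.936032
First d^2_{1,1}(β=0.2265), then the phase factors e^{-i(1)α} and e^{-i(1)γ}:
c=cos(0.226520/2)=0.993593, s=sin(0.226520/2)=0.113018; N=√[6·1·6·1]=6.000000
Admissible k: 0..1 (factorial args all ≥0)
  k=0: (−1)^0·6.0000/(6)·0.9936^4·0.1130^0 = +0.974617
  k=1: (−1)^1·6.0000/(2)·0.9936^2·0.1130^2 = -0.037830
d^2_{1,1}(0.2265) = +0.974617 -0.037830 = +0.936787
Attach z-rotation phases: D = e^{-i(1)(5.5292)}·(+0.936787)·e^{-i(1)(5.9360)} = +0.424005+0.835338i

Re=0.4240 Im=0.8353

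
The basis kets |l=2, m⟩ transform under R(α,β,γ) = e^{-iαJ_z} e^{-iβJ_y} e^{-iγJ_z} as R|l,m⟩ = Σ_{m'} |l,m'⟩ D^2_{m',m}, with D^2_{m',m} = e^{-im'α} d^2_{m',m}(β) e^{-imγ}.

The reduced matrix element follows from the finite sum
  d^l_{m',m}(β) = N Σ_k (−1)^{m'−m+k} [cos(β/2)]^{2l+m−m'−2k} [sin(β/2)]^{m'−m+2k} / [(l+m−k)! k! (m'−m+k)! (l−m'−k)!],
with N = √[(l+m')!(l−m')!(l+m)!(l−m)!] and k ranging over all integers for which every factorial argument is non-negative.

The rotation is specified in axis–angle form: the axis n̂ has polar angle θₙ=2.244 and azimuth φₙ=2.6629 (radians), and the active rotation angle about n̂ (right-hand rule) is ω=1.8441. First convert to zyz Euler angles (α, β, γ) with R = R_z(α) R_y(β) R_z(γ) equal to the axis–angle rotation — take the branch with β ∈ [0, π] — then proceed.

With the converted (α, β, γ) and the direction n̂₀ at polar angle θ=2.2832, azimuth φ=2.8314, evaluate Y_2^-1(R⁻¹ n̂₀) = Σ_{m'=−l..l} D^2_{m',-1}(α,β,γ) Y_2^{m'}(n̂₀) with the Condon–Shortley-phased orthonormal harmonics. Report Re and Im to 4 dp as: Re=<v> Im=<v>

Axis–angle → zyz. n̂ = (sinθₙcosφₙ, sinθₙsinφₙ, cosθₙ) = (-0.693949, +0.360125, -0.623494), ω = 1.8441.
R = I cosω + sinω [n̂]ₓ + (1−cosω) n̂n̂ᵀ gives
  R = [+0.341633, +0.282990, +0.896216; -0.917715, -0.105219, +0.383052; +0.202699, -0.953334, +0.223758]
β = atan2(√(R₁₃²+R₂₃²), R₃₃) = 1.345127; α = atan2(R₂₃, R₁₃) mod 2π = 0.403910; γ = atan2(R₃₂, −R₃₁) mod 2π = 4.502888
Need the full column D^2_{m',-1} for m'=−2..2 at α=0.4039, β=1.3451, γ=4.5029.
cos(β/2)=0.782227, sin(β/2)=0.622993
d^2_{-2,-1}: single k=1 term ⇒ +0.596365;  D = +0.335905-0.492766i
d^2_{-1,-1}: k∈[0..1] ⇒ +0.374396 -0.712449 = -0.338053;  D = -0.065307+0.331685i
d^2_{0,-1}: k∈[0..1] ⇒ -0.730395 +0.463296 = -0.267098;  D = +0.055549+0.261258i
d^2_{1,-1}: k∈[0..1] ⇒ +0.712449 -0.150638 = +0.561811;  D = -0.323412-0.459387i
d^2_{2,-1}: single k=0 term ⇒ -0.378280;  D = +0.321804+0.198842i
Y_2^{m'}(θ=2.2832,φ=2.8314) and Σ D·Y over m':
  (+0.3359-0.4928i)·(+0.1800+0.1286i)  (-0.0653+0.3317i)·(+0.3639+0.1167i)  (+0.0555+0.2613i)·(+0.0889+0.0000i)  (-0.3234-0.4594i)·(-0.3639+0.1167i)  (+0.3218+0.1988i)·(+0.1800-0.1286i)
Y_2^-1(R⁻¹ n̂) = +0.321107+0.214671i

Re=0.3211 Im=0.2147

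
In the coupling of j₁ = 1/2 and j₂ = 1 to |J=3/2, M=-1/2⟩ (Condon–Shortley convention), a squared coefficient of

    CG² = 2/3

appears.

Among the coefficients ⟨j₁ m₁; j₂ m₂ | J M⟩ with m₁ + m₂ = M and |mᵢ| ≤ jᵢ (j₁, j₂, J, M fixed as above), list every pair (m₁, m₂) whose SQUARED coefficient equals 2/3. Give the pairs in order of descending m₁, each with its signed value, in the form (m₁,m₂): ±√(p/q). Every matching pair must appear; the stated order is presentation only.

Admissible pairs with m₁+m₂ = M = -1/2: (-1/2,0), (1/2,-1)
  (m₁,m₂)=(1/2,-1): CG² = 1/3, CG = +√(1/3)
  (m₁,m₂)=(-1/2,0): CG² = 2/3, CG = +√(2/3)   ← matches the target
Pairs with CG² = 2/3: (-1/2,0): +√(2/3)

(-1/2,0): +√(2/3)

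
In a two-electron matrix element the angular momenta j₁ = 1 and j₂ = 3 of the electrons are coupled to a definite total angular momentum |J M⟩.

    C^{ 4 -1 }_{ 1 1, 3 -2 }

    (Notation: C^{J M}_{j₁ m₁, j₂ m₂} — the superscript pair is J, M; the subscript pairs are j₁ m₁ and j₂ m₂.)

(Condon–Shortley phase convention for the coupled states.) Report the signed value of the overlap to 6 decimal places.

√[9·0!2!6!/9! · 2!0!1!5!3!5!] = √(43200/7)
  +(−1)^0/∏(0,0,0,1,2,5)! = 1/240  (running 1/240)
⟨..|..⟩ = √(43200/7)·(1/240) = +0.327327

+√(3/28) ≈ +0.327327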